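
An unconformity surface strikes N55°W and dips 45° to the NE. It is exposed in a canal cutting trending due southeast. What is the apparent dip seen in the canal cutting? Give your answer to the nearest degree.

Angle between strike (N55°W) and section (due southeast): β = 10°.
tan(apparent dip) = tan 45° · sin 10° = 0.1736
α = arctan(0.1736) = 9.85°

10°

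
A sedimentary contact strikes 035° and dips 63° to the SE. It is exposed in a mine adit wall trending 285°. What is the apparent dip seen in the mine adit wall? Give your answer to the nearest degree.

Angle between strike (035°) and section (285°): β = 70°.
tan(apparent dip) = tan 63° · sin 70° = 1.8443
α = arctan(1.8443) = 61.53°

62°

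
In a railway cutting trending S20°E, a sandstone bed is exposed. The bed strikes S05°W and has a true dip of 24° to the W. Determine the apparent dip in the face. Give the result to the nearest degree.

11°

The strike is S05°W and the section trends S20°E; the acute angle between them is β = 25°.
tan α = tan 24° × sin 25° = 0.4452 × 0.4226 = 0.1882
apparent dip = arctan 0.1882 = 10.66°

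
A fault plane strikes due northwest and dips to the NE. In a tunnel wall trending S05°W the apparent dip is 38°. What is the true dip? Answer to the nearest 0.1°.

β = acute angle between strike due northwest and section S05°W = 50°.
tan(true dip) = tan 38° / sin 50° = 1.0199
true dip = arctan 1.0199 = 45.56°

45.6°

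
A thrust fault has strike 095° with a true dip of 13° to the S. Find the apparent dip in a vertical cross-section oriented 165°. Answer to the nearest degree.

Angle between strike (095°) and section (165°): β = 70°.
tan α = tan 13° × sin 70° = 0.2309 × 0.9397 = 0.2169
apparent dip = arctan 0.2169 = 12.24°

12°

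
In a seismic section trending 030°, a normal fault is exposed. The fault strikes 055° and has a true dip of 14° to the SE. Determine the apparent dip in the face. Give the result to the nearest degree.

The section lies 25° from the strike.
tan α = tan 14° × sin 25° = 0.2493 × 0.4226 = 0.1054
apparent dip = arctan 0.1054 = 6.02°

6°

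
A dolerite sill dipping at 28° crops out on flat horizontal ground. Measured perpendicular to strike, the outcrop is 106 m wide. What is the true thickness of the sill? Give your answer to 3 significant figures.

True thickness t = w · sin(dip) = 106 × sin 28°
t = 106 × 0.4695 = 49.764 m

49.8 m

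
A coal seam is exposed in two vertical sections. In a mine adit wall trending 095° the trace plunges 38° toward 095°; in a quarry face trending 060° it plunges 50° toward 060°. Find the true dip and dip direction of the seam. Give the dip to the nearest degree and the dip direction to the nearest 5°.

Each apparent-dip line lies in the plane. As unit vectors (x east, y north, z up), v₁ plunges 38°→095° and v₂ plunges 50°→060°.
n = v₁ × v₂ = (0.250, 0.259, 0.291) (taken with n_z > 0).
Dip δ = arctan(|n_h|/n_z) = arctan(0.360/0.291) = 51.1°.
Dip direction = azimuth of (n_x, n_y) = atan2(0.250, 0.259) = 44°.

true dip 51°, dip direction 045°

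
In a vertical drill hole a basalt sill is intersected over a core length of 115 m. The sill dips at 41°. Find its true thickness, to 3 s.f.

True thickness t = h · cos(dip) = 115 × cos 41°
t = 115 × 0.7547 = 86.792 m

86.8 m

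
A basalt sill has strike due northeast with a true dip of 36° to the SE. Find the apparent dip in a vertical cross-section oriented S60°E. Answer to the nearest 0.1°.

Angle between strike (due northeast) and section (S60°E): β = 75°.
tan(apparent dip) = tan 36° · sin 75° = 0.7018
α = arctan(0.7018) = 35.06°

35.1°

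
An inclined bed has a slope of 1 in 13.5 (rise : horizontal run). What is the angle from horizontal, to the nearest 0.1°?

4.2°

tan θ = 1/13.5 = 0.0741
θ = arctan(0.0741) = 4.24°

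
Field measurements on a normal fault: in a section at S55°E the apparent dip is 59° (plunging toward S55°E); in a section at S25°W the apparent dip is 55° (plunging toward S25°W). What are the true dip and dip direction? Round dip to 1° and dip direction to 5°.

true dip 64°, dip direction 160°

Each apparent-dip line lies in the plane. As unit vectors (x east, y north, z up), v₁ plunges 59°→S55°E and v₂ plunges 55°→S25°W.
Cross product v₁ × v₂ gives the pole to the plane: n ∝ (0.204, -0.553, 0.291).
tan δ = √(n_x²+n_y²)/n_z = 0.590/0.291, so δ = 63.7°.
The horizontal component of n points toward azimuth atan2(n_x, n_y) = 160°, the dip direction.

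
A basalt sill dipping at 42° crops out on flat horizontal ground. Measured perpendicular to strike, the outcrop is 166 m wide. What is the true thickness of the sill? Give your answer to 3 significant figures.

111 m

True thickness t = w · sin(dip) = 166 × sin 42°
t = 166 × 0.6691 = 111.076 m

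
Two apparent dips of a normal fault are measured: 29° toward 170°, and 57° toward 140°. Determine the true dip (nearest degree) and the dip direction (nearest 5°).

Represent each trace as a vector plunging at its apparent dip toward its trend (east-north-up frame): v₁ = (0.152, -0.861, -0.485), v₂ = (0.350, -0.417, -0.839).
Cross product v₁ × v₂ gives the pole to the plane: n ∝ (0.520, -0.042, 0.238).
tan δ = √(n_x²+n_y²)/n_z = 0.522/0.238, so δ = 65.5°.
Dip direction = atan2(0.520, -0.042) = 95° (azimuth of n's horizontal projection).

true dip 65°, dip direction 095°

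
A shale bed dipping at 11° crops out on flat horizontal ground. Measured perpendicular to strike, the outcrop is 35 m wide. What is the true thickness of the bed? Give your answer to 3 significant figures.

6.68 m

True thickness t = w · sin(dip) = 35 × sin 11°
t = 35 × 0.1908 = 6.678 m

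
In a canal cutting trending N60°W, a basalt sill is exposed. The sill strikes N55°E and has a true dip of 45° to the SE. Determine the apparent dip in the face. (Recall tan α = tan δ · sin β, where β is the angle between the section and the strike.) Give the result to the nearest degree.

The strike is N55°E and the section trends N60°W; the acute angle between them is β = 65°.
tan α = tan 45° × sin 65° = 1.0000 × 0.9063 = 0.9063
α = arctan(0.9063) = 42.19°

42°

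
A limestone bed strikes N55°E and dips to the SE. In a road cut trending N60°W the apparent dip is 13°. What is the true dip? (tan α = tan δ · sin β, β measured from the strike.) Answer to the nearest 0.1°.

β = acute angle between strike N55°E and section N60°W = 65°.
tan(true dip) = tan 13° / sin 65° = 0.2547
true dip = arctan 0.2547 = 14.29°

14.3°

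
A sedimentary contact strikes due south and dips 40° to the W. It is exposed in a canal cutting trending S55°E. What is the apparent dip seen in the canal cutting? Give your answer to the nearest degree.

35°

Angle between strike (due south) and section (S55°E): β = 55°.
tan(apparent dip) = tan 40° · sin 55° = 0.6874
apparent dip = arctan 0.6874 = 34.50°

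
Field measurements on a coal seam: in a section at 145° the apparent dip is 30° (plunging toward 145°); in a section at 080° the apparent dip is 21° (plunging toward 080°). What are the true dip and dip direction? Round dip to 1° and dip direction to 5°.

Each apparent-dip line lies in the plane. As unit vectors (x east, y north, z up), v₁ plunges 30°→145° and v₂ plunges 21°→080°.
n = v₁ × v₂ = (0.335, -0.282, 0.733) (taken with n_z > 0).
True dip = arccos(n_z / |n|) = arccos(0.8584) = 30.9°.
Dip direction = azimuth of (n_x, n_y) = atan2(0.335, -0.282) = 130°.

true dip 31°, dip direction 130°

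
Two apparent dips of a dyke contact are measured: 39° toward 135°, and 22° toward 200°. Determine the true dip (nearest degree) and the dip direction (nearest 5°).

true dip 39°, dip direction 140°

The two traces are lines in the plane: v₁ = (sin 135°·cos 39°, cos 135°·cos 39°, −sin 39°), v₂ = (sin 200°·cos 22°, cos 200°·cos 22°, −sin 22°).
n = v₁ × v₂ = (0.342, -0.405, 0.653) (taken with n_z > 0).
Dip δ = arctan(|n_h|/n_z) = arctan(0.531/0.653) = 39.1°.
Dip direction = atan2(0.342, -0.405) = 140° (azimuth of n's horizontal projection).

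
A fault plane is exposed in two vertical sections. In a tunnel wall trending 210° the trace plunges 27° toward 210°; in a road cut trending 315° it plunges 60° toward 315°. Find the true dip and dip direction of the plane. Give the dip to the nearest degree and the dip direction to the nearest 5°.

true dip 63°, dip direction 285°

Each apparent-dip line lies in the plane. As unit vectors (x east, y north, z up), v₁ plunges 27°→210° and v₂ plunges 60°→315°.
n = v₁ × v₂ = (-0.829, 0.225, 0.430) (taken with n_z > 0).
tan δ = √(n_x²+n_y²)/n_z = 0.859/0.430, so δ = 63.4°.
The horizontal component of n points toward azimuth atan2(n_x, n_y) = 285°, the dip direction.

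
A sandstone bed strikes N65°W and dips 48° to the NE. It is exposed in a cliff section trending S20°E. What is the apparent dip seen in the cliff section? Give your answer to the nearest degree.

The strike is N65°W and the section trends S20°E; the acute angle between them is β = 45°.
tan(apparent dip) = tan 48° · sin 45° = 0.7853
apparent dip = arctan 0.7853 = 38.14°

38°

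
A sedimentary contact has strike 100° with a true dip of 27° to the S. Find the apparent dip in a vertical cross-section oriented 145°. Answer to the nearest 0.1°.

19.8°

The strike is 100° and the section trends 145°; the acute angle between them is β = 45°.
tan(apparent dip) = tan 27° · sin 45° = 0.3603
apparent dip = arctan 0.3603 = 19.81°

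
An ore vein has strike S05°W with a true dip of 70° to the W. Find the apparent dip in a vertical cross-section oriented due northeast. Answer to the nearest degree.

60°

Angle between strike (S05°W) and section (due northeast): β = 40°.
tan α = tan 70° × sin 40° = 2.7475 × 0.6428 = 1.7660
apparent dip = arctan 1.7660 = 60.48°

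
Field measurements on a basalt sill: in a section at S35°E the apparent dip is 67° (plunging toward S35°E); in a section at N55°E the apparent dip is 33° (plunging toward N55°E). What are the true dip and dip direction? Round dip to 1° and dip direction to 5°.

Represent each trace as a vector plunging at its apparent dip toward its trend (east-north-up frame): v₁ = (0.224, -0.320, -0.921), v₂ = (0.687, 0.481, -0.545).
Cross product v₁ × v₂ gives the pole to the plane: n ∝ (0.617, -0.510, 0.328).
tan δ = √(n_x²+n_y²)/n_z = 0.801/0.328, so δ = 67.7°.
Dip direction = atan2(0.617, -0.510) = 130° (azimuth of n's horizontal projection).

true dip 68°, dip direction 130°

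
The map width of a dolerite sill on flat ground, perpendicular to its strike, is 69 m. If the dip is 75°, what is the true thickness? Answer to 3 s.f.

66.6 m

True thickness t = w · sin(dip) = 69 × sin 75°
t = 69 × 0.9659 = 66.649 m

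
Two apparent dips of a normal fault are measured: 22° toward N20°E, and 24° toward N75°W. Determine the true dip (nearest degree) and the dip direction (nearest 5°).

true dip 32°, dip direction 330°

Represent each trace as a vector plunging at its apparent dip toward its trend (east-north-up frame): v₁ = (0.317, 0.871, -0.375), v₂ = (-0.882, 0.236, -0.407).
n = v₁ × v₂ = (-0.266, 0.460, 0.844) (taken with n_z > 0).
Dip δ = arctan(|n_h|/n_z) = arctan(0.531/0.844) = 32.2°.
Dip direction = azimuth of (n_x, n_y) = atan2(-0.266, 0.460) = 330°.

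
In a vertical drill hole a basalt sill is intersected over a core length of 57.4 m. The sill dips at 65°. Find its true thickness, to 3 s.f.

True thickness t = h · cos(dip) = 57.4 × cos 65°
t = 57.4 × 0.4226 = 24.258 m

24.3 m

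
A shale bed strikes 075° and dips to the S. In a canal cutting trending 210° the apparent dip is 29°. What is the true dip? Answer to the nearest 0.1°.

The section is 45° from the strike.
tan δ = tan α / sin β = tan 29° / sin 45° = 0.5543 / 0.7071 = 0.7839
δ = arctan(0.7839) = 38.09°

38.1°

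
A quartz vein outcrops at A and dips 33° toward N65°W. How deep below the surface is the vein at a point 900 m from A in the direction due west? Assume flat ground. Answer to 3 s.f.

The hole lies 25° from the dip direction, so the down-dip offset is 900 × cos 25° = 815.68 m.
Depth = down-dip offset × tan(dip) = 815.68 × tan 33° = 815.68 × 0.6494
Depth = 529.71 m

530 m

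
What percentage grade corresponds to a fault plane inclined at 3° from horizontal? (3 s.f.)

5.24%

grade % = 100 × tan 3° = 100 × 0.0524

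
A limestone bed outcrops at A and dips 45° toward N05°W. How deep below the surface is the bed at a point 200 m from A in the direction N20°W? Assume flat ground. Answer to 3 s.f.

The hole lies 15° from the dip direction, so the down-dip offset is 200 × cos 15° = 193.19 m.
Depth = down-dip offset × tan(dip) = 193.19 × tan 45° = 193.19 × 1.0000
Depth = 193.19 m

193 m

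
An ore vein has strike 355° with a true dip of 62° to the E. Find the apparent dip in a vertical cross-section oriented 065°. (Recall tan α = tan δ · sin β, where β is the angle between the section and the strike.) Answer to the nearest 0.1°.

The strike is 355° and the section trends 065°; the acute angle between them is β = 70°.
tan α = tan 62° × sin 70° = 1.8807 × 0.9397 = 1.7673
apparent dip = arctan 1.7673 = 60.50°

60.5°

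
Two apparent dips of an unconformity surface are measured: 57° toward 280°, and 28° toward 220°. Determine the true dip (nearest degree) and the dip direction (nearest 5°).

true dip 57°, dip direction 290°

Each apparent-dip line lies in the plane. As unit vectors (x east, y north, z up), v₁ plunges 57°→280° and v₂ plunges 28°→220°.
The plane normal is n = v₁ × v₂ ∝ (-0.612, 0.224, 0.416).
True dip = arccos(n_z / |n|) = arccos(0.5386) = 57.4°.
Dip direction = atan2(-0.612, 0.224) = 290° (azimuth of n's horizontal projection).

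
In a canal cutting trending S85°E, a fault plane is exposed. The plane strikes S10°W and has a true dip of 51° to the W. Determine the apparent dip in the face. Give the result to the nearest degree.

Angle between strike (S10°W) and section (S85°E): β = 85°.
tan α = tan 51° × sin 85° = 1.2349 × 0.9962 = 1.2302
apparent dip = arctan 1.2302 = 50.89°

51°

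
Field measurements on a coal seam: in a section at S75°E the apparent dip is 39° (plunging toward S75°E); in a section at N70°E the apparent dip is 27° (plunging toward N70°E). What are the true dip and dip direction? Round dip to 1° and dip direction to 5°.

The two traces are lines in the plane: v₁ = (sin 105°·cos 39°, cos 105°·cos 39°, −sin 39°), v₂ = (sin 70°·cos 27°, cos 70°·cos 27°, −sin 27°).
n = v₁ × v₂ = (0.283, -0.186, 0.397) (taken with n_z > 0).
True dip = arccos(n_z / |n|) = arccos(0.7608) = 40.5°.
Dip direction = atan2(0.283, -0.186) = 123° (azimuth of n's horizontal projection).

true dip 40°, dip direction 125°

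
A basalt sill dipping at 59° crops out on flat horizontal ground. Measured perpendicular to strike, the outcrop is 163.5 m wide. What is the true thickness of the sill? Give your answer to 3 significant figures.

140 m

True thickness t = w · sin(dip) = 163.5 × sin 59°
t = 163.5 × 0.8572 = 140.147 m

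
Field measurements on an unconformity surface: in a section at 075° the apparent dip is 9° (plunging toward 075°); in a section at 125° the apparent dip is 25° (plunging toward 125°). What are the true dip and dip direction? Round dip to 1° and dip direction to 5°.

true dip 27°, dip direction 145°

The two traces are lines in the plane: v₁ = (sin 75°·cos 9°, cos 75°·cos 9°, −sin 9°), v₂ = (sin 125°·cos 25°, cos 125°·cos 25°, −sin 25°).
The plane normal is n = v₁ × v₂ ∝ (0.189, -0.287, 0.686).
True dip = arccos(n_z / |n|) = arccos(0.8939) = 26.6°.
The horizontal component of n points toward azimuth atan2(n_x, n_y) = 147°, the dip direction.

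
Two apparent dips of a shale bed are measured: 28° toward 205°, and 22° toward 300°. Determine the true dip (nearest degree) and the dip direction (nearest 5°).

Represent each trace as a vector plunging at its apparent dip toward its trend (east-north-up frame): v₁ = (-0.373, -0.800, -0.469), v₂ = (-0.803, 0.464, -0.375).
n = v₁ × v₂ = (-0.517, -0.237, 0.816) (taken with n_z > 0).
tan δ = √(n_x²+n_y²)/n_z = 0.569/0.816, so δ = 34.9°.
Dip direction = azimuth of (n_x, n_y) = atan2(-0.517, -0.237) = 245°.

true dip 35°, dip direction 245°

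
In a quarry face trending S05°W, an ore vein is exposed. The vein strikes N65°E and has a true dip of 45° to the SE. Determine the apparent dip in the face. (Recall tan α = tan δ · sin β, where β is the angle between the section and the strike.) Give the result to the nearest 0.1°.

40.9°

Angle between strike (N65°E) and section (S05°W): β = 60°.
tan(apparent dip) = tan 45° · sin 60° = 0.8660
apparent dip = arctan 0.8660 = 40.89°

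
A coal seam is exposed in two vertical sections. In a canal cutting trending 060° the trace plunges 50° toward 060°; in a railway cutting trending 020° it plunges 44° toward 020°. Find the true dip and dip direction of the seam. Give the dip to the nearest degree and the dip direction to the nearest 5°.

true dip 50°, dip direction 055°

Each apparent-dip line lies in the plane. As unit vectors (x east, y north, z up), v₁ plunges 50°→060° and v₂ plunges 44°→020°.
Cross product v₁ × v₂ gives the pole to the plane: n ∝ (0.295, 0.198, 0.297).
Dip δ = arctan(|n_h|/n_z) = arctan(0.355/0.297) = 50.1°.
Dip direction = atan2(0.295, 0.198) = 56° (azimuth of n's horizontal projection).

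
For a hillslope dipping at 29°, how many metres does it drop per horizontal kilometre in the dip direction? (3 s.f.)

554 m

drop per km = 1000 × tan 29° = 1000 × 0.5543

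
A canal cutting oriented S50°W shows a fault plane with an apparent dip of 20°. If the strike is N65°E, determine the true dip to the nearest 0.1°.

β = acute angle between strike N65°E and section S50°W = 15°.
tan(true dip) = tan 20° / sin 15° = 1.4063
δ = arctan(1.4063) = 54.58°

54.6°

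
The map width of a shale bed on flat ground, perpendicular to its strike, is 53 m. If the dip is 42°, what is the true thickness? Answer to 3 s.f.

True thickness t = w · sin(dip) = 53 × sin 42°
t = 53 × 0.6691 = 35.464 m

35.5 m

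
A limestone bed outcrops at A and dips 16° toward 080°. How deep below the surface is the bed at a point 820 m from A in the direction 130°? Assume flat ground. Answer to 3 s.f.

151 m

The hole lies 50° from the dip direction, so the down-dip offset is 820 × cos 50° = 527.09 m.
Depth = down-dip offset × tan(dip) = 527.09 × tan 16° = 527.09 × 0.2867
Depth = 151.14 m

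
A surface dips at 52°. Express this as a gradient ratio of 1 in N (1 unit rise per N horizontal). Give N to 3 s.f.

1 in 0.781

1 : N means tan θ = 1/N, so N = 1/tan 52° = 1/1.2799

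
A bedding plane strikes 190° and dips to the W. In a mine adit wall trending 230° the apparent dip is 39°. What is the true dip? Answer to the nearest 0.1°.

51.6°

The section is 40° from the strike.
tan(true dip) = tan 39° / sin 40° = 1.2598
δ = arctan(1.2598) = 51.56°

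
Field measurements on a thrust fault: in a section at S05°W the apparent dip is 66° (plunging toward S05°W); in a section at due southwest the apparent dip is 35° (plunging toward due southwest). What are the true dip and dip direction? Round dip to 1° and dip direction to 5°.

true dip 70°, dip direction 150°

The two traces are lines in the plane: v₁ = (sin 185°·cos 66°, cos 185°·cos 66°, −sin 66°), v₂ = (sin 225°·cos 35°, cos 225°·cos 35°, −sin 35°).
Cross product v₁ × v₂ gives the pole to the plane: n ∝ (0.297, -0.509, 0.214).
tan δ = √(n_x²+n_y²)/n_z = 0.589/0.214, so δ = 70.0°.
Dip direction = atan2(0.297, -0.509) = 150° (azimuth of n's horizontal projection).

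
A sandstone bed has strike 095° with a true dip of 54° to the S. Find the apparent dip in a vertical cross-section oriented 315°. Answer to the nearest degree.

The section lies 40° from the strike.
tan α = tan 54° × sin 40° = 1.3764 × 0.6428 = 0.8847
α = arctan(0.8847) = 41.50°

41°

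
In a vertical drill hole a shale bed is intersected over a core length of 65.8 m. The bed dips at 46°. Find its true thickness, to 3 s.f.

45.7 m

True thickness t = h · cos(dip) = 65.8 × cos 46°
t = 65.8 × 0.6947 = 45.709 m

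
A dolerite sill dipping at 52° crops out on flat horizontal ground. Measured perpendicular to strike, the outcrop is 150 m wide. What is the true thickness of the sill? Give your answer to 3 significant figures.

118 m

True thickness t = w · sin(dip) = 150 × sin 52°
t = 150 × 0.7880 = 118.202 m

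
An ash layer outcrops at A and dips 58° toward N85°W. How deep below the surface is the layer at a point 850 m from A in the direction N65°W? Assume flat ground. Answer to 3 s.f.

The hole lies 20° from the dip direction, so the down-dip offset is 850 × cos 20° = 798.74 m.
Depth = down-dip offset × tan(dip) = 798.74 × tan 58° = 798.74 × 1.6003
Depth = 1278.25 m

1280 m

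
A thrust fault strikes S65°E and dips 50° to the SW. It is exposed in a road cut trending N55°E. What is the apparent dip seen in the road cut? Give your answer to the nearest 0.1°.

The strike is S65°E and the section trends N55°E; the acute angle between them is β = 60°.
tan(apparent dip) = tan 50° · sin 60° = 1.0321
apparent dip = arctan 1.0321 = 45.90°

45.9°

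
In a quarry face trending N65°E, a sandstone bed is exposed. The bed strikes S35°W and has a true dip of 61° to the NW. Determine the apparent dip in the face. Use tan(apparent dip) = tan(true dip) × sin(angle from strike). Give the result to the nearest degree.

The strike is S35°W and the section trends N65°E; the acute angle between them is β = 30°.
tan(apparent dip) = tan 61° · sin 30° = 0.9020
apparent dip = arctan 0.9020 = 42.05°

42°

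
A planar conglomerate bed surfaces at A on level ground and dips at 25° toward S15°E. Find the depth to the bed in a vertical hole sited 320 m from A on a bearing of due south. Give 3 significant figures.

144 m

The hole lies 15° from the dip direction, so the down-dip offset is 320 × cos 15° = 309.10 m.
Depth = down-dip offset × tan(dip) = 309.10 × tan 25° = 309.10 × 0.4663
Depth = 144.13 m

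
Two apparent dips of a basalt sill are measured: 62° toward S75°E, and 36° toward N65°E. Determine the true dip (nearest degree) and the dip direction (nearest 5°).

true dip 65°, dip direction 135°

The two traces are lines in the plane: v₁ = (sin 105°·cos 62°, cos 105°·cos 62°, −sin 62°), v₂ = (sin 65°·cos 36°, cos 65°·cos 36°, −sin 36°).
n = v₁ × v₂ = (0.373, -0.381, 0.244) (taken with n_z > 0).
True dip = arccos(n_z / |n|) = arccos(0.4162) = 65.4°.
Dip direction = atan2(0.373, -0.381) = 136° (azimuth of n's horizontal projection).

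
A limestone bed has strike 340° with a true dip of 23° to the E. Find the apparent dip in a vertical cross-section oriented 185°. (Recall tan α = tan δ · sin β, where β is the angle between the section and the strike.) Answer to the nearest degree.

Angle between strike (340°) and section (185°): β = 25°.
tan(apparent dip) = tan 23° · sin 25° = 0.1794
α = arctan(0.1794) = 10.17°

10°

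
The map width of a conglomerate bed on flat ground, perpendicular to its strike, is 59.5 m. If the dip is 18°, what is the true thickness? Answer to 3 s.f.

18.4 m

True thickness t = w · sin(dip) = 59.5 × sin 18°
t = 59.5 × 0.3090 = 18.387 m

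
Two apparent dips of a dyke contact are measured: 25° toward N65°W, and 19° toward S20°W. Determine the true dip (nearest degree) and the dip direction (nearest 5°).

Represent each trace as a vector plunging at its apparent dip toward its trend (east-north-up frame): v₁ = (-0.821, 0.383, -0.423), v₂ = (-0.323, -0.888, -0.326).
Cross product v₁ × v₂ gives the pole to the plane: n ∝ (-0.500, -0.131, 0.854).
Dip δ = arctan(|n_h|/n_z) = arctan(0.517/0.854) = 31.2°.
The horizontal component of n points toward azimuth atan2(n_x, n_y) = 255°, the dip direction.

true dip 31°, dip direction 255°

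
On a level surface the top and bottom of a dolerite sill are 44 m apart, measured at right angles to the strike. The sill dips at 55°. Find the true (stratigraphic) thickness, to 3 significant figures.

True thickness t = w · sin(dip) = 44 × sin 55°
t = 44 × 0.8192 = 36.043 m

36.0 m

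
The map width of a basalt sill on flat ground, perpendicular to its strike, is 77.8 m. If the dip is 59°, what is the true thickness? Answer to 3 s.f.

True thickness t = w · sin(dip) = 77.8 × sin 59°
t = 77.8 × 0.8572 = 66.688 m

66.7 m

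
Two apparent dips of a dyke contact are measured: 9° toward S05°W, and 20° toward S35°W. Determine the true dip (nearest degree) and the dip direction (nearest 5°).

true dip 26°, dip direction 255°

Each apparent-dip line lies in the plane. As unit vectors (x east, y north, z up), v₁ plunges 9°→S05°W and v₂ plunges 20°→S35°W.
n = v₁ × v₂ = (-0.216, -0.055, 0.464) (taken with n_z > 0).
Dip δ = arctan(|n_h|/n_z) = arctan(0.223/0.464) = 25.7°.
The horizontal component of n points toward azimuth atan2(n_x, n_y) = 256°, the dip direction.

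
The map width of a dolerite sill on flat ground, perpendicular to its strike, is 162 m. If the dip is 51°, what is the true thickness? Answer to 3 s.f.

126 m

True thickness t = w · sin(dip) = 162 × sin 51°
t = 162 × 0.7771 = 125.898 m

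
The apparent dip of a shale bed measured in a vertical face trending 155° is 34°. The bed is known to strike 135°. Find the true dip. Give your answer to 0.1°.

63.1°

The section is 20° from the strike.
tan δ = tan α / sin β = tan 34° / sin 20° = 0.6745 / 0.3420 = 1.9721
δ = arctan(1.9721) = 63.11°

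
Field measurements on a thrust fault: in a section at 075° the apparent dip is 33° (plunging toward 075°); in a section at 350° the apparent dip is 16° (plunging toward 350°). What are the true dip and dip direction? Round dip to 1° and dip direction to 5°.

true dip 35°, dip direction 055°

The two traces are lines in the plane: v₁ = (sin 75°·cos 33°, cos 75°·cos 33°, −sin 33°), v₂ = (sin 350°·cos 16°, cos 350°·cos 16°, −sin 16°).
n = v₁ × v₂ = (0.456, 0.314, 0.803) (taken with n_z > 0).
Dip δ = arctan(|n_h|/n_z) = arctan(0.554/0.803) = 34.6°.
The horizontal component of n points toward azimuth atan2(n_x, n_y) = 55°, the dip direction.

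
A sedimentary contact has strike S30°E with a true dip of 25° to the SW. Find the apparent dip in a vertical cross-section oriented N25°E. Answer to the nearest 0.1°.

The strike is S30°E and the section trends N25°E; the acute angle between them is β = 55°.
tan(apparent dip) = tan 25° · sin 55° = 0.3820
apparent dip = arctan 0.3820 = 20.91°

20.9°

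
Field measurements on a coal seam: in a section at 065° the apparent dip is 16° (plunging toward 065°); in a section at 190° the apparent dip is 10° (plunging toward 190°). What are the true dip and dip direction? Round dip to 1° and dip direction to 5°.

Represent each trace as a vector plunging at its apparent dip toward its trend (east-north-up frame): v₁ = (0.871, 0.406, -0.276), v₂ = (-0.171, -0.970, -0.174).
n = v₁ × v₂ = (0.338, -0.198, 0.775) (taken with n_z > 0).
Dip δ = arctan(|n_h|/n_z) = arctan(0.392/0.775) = 26.8°.
Dip direction = azimuth of (n_x, n_y) = atan2(0.338, -0.198) = 120°.

true dip 27°, dip direction 120°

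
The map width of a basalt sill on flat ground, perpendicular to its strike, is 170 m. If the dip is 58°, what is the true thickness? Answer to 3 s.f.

144 m

True thickness t = w · sin(dip) = 170 × sin 58°
t = 170 × 0.8480 = 144.168 m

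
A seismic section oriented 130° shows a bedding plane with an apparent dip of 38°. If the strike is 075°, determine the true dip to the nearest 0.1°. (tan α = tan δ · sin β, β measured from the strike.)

β = acute angle between strike 075° and section 130° = 55°.
tan δ = tan α / sin β = tan 38° / sin 55° = 0.7813 / 0.8192 = 0.9538
true dip = arctan 0.9538 = 43.64°

43.6°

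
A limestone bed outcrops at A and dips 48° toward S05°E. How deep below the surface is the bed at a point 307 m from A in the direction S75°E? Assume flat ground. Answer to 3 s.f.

117 m

The hole lies 70° from the dip direction, so the down-dip offset is 307 × cos 70° = 105.00 m.
Depth = down-dip offset × tan(dip) = 105.00 × tan 48° = 105.00 × 1.1106
Depth = 116.61 m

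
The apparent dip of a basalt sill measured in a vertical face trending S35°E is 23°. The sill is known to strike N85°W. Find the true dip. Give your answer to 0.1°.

The section is 50° from the strike.
tan δ = tan α / sin β = tan 23° / sin 50° = 0.4245 / 0.7660 = 0.5541
δ = arctan(0.5541) = 28.99°

29.0°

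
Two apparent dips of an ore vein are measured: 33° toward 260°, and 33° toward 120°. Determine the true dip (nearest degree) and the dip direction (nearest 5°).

Represent each trace as a vector plunging at its apparent dip toward its trend (east-north-up frame): v₁ = (-0.826, -0.146, -0.545), v₂ = (0.726, -0.419, -0.545).
Cross product v₁ × v₂ gives the pole to the plane: n ∝ (-0.149, -0.845, 0.452).
tan δ = √(n_x²+n_y²)/n_z = 0.858/0.452, so δ = 62.2°.
Dip direction = atan2(-0.149, -0.845) = 190° (azimuth of n's horizontal projection).

true dip 62°, dip direction 190°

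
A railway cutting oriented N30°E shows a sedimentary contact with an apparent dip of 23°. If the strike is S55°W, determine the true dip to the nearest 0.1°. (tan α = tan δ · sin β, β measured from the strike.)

The section is 25° from the strike.
tan(true dip) = tan 23° / sin 25° = 1.0044
true dip = arctan 1.0044 = 45.13°

45.1°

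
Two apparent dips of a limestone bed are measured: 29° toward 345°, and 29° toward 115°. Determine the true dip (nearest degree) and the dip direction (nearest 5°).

Each apparent-dip line lies in the plane. As unit vectors (x east, y north, z up), v₁ plunges 29°→345° and v₂ plunges 29°→115°.
Cross product v₁ × v₂ gives the pole to the plane: n ∝ (0.589, 0.494, 0.586).
True dip = arccos(n_z / |n|) = arccos(0.6063) = 52.7°.
Dip direction = atan2(0.589, 0.494) = 50° (azimuth of n's horizontal projection).

true dip 53°, dip direction 050°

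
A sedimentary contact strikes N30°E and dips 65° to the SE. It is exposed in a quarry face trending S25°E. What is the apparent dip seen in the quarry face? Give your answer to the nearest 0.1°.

60.3°

Angle between strike (N30°E) and section (S25°E): β = 55°.
tan α = tan 65° × sin 55° = 2.1445 × 0.8192 = 1.7567
apparent dip = arctan 1.7567 = 60.35°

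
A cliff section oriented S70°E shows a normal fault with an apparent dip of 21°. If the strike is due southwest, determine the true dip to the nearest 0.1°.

23.0°

β = acute angle between strike due southwest and section S70°E = 65°.
tan(true dip) = tan 21° / sin 65° = 0.4235
δ = arctan(0.4235) = 22.95°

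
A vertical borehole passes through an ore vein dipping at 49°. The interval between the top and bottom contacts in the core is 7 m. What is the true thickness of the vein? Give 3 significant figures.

True thickness t = h · cos(dip) = 7 × cos 49°
t = 7 × 0.6561 = 4.592 m

4.59 m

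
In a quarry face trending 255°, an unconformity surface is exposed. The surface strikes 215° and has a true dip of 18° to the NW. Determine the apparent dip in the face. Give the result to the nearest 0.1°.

11.8°

Angle between strike (215°) and section (255°): β = 40°.
tan(apparent dip) = tan 18° · sin 40° = 0.2089
apparent dip = arctan 0.2089 = 11.80°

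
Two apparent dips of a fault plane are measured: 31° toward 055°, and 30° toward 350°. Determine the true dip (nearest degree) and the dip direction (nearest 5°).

Represent each trace as a vector plunging at its apparent dip toward its trend (east-north-up frame): v₁ = (0.702, 0.492, -0.515), v₂ = (-0.150, 0.853, -0.500).
n = v₁ × v₂ = (0.193, 0.429, 0.673) (taken with n_z > 0).
True dip = arccos(n_z / |n|) = arccos(0.8197) = 34.9°.
Dip direction = atan2(0.193, 0.429) = 24° (azimuth of n's horizontal projection).

true dip 35°, dip direction 025°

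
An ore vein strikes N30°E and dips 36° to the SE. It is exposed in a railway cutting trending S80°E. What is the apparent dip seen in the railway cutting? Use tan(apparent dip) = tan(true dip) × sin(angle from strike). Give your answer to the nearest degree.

The strike is N30°E and the section trends S80°E; the acute angle between them is β = 70°.
tan(apparent dip) = tan 36° · sin 70° = 0.6827
α = arctan(0.6827) = 34.32°

34°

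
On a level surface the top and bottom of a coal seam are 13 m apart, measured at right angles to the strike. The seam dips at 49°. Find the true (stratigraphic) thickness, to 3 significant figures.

True thickness t = w · sin(dip) = 13 × sin 49°
t = 13 × 0.7547 = 9.811 m

9.81 m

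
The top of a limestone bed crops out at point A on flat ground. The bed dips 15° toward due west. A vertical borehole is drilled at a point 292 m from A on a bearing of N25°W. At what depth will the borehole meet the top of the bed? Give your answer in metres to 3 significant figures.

The hole lies 65° from the dip direction, so the down-dip offset is 292 × cos 65° = 123.40 m.
Depth = down-dip offset × tan(dip) = 123.40 × tan 15° = 123.40 × 0.2679
Depth = 33.07 m

33.1 m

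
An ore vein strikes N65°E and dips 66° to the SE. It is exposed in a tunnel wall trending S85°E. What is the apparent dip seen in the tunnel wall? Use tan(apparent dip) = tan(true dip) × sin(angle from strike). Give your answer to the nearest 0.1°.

The section lies 30° from the strike.
tan(apparent dip) = tan 66° · sin 30° = 1.1230
apparent dip = arctan 1.1230 = 48.32°

48.3°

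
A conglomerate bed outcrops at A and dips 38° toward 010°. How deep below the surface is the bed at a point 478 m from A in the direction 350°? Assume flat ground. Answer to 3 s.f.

The hole lies 20° from the dip direction, so the down-dip offset is 478 × cos 20° = 449.17 m.
Depth = down-dip offset × tan(dip) = 449.17 × tan 38° = 449.17 × 0.7813
Depth = 350.93 m

351 m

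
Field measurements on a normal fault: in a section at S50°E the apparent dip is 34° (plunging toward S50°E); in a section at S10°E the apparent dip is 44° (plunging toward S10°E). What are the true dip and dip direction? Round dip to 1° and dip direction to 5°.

The two traces are lines in the plane: v₁ = (sin 130°·cos 34°, cos 130°·cos 34°, −sin 34°), v₂ = (sin 170°·cos 44°, cos 170°·cos 44°, −sin 44°).
n = v₁ × v₂ = (0.026, -0.371, 0.383) (taken with n_z > 0).
Dip δ = arctan(|n_h|/n_z) = arctan(0.372/0.383) = 44.2°.
The horizontal component of n points toward azimuth atan2(n_x, n_y) = 176°, the dip direction.

true dip 44°, dip direction 175°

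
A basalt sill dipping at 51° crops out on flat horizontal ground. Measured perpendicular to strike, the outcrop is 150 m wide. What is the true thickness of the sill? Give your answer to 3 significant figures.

True thickness t = w · sin(dip) = 150 × sin 51°
t = 150 × 0.7771 = 116.572 m

117 m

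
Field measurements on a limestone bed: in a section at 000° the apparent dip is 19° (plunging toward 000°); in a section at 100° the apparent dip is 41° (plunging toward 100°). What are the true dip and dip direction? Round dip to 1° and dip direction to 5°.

true dip 45°, dip direction 070°

Each apparent-dip line lies in the plane. As unit vectors (x east, y north, z up), v₁ plunges 19°→000° and v₂ plunges 41°→100°.
The plane normal is n = v₁ × v₂ ∝ (0.663, 0.242, 0.703).
True dip = arccos(n_z / |n|) = arccos(0.7056) = 45.1°.
The horizontal component of n points toward azimuth atan2(n_x, n_y) = 70°, the dip direction.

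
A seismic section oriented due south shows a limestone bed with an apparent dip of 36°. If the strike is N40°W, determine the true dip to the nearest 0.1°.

β = acute angle between strike N40°W and section due south = 40°.
tan(true dip) = tan 36° / sin 40° = 1.1303
δ = arctan(1.1303) = 48.50°

48.5°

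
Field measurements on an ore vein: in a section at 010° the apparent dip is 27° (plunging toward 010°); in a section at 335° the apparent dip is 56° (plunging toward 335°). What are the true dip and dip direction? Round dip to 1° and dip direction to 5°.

true dip 63°, dip direction 295°

Each apparent-dip line lies in the plane. As unit vectors (x east, y north, z up), v₁ plunges 27°→010° and v₂ plunges 56°→335°.
Cross product v₁ × v₂ gives the pole to the plane: n ∝ (-0.497, 0.236, 0.286).
True dip = arccos(n_z / |n|) = arccos(0.4609) = 62.6°.
Dip direction = azimuth of (n_x, n_y) = atan2(-0.497, 0.236) = 295°.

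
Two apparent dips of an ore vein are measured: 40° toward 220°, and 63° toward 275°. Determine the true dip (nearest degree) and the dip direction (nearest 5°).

true dip 63°, dip direction 285°

Represent each trace as a vector plunging at its apparent dip toward its trend (east-north-up frame): v₁ = (-0.492, -0.587, -0.643), v₂ = (-0.452, 0.040, -0.891).
Cross product v₁ × v₂ gives the pole to the plane: n ∝ (-0.548, 0.148, 0.285).
Dip δ = arctan(|n_h|/n_z) = arctan(0.568/0.285) = 63.4°.
Dip direction = atan2(-0.548, 0.148) = 285° (azimuth of n's horizontal projection).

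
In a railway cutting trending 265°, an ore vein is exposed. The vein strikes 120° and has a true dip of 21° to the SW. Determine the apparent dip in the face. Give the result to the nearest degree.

12°

The strike is 120° and the section trends 265°; the acute angle between them is β = 35°.
tan(apparent dip) = tan 21° · sin 35° = 0.2202
α = arctan(0.2202) = 12.42°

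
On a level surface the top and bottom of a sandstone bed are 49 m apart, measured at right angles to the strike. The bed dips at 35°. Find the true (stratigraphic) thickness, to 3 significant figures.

28.1 m

True thickness t = w · sin(dip) = 49 × sin 35°
t = 49 × 0.5736 = 28.105 m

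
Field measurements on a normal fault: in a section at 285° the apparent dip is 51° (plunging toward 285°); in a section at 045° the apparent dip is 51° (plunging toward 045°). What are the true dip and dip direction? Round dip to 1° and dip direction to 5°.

true dip 68°, dip direction 345°

The two traces are lines in the plane: v₁ = (sin 285°·cos 51°, cos 285°·cos 51°, −sin 51°), v₂ = (sin 45°·cos 51°, cos 45°·cos 51°, −sin 51°).
n = v₁ × v₂ = (-0.219, 0.818, 0.343) (taken with n_z > 0).
Dip δ = arctan(|n_h|/n_z) = arctan(0.847/0.343) = 68.0°.
Dip direction = azimuth of (n_x, n_y) = atan2(-0.219, 0.818) = 345°.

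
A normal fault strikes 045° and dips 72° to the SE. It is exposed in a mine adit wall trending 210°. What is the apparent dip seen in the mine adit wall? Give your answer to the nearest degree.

39°

The section lies 15° from the strike.
tan(apparent dip) = tan 72° · sin 15° = 0.7966
apparent dip = arctan 0.7966 = 38.54°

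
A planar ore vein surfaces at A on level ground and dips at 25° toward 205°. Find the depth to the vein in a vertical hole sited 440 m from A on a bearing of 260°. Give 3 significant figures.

The hole lies 55° from the dip direction, so the down-dip offset is 440 × cos 55° = 252.37 m.
Depth = down-dip offset × tan(dip) = 252.37 × tan 25° = 252.37 × 0.4663
Depth = 117.68 m

118 m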